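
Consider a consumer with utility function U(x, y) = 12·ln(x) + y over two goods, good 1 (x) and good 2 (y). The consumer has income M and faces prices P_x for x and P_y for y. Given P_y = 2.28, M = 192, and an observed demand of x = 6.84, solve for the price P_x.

MU_x = 12/x, MU_y = 1. Tangency: 12/x = P_x/P_y.
So x*(P_x,P_y) = 12·P_y/P_x, independent of income; and y* = (M − 12·P_y)/P_y.
Set x* = 6.84 in the demand function and solve for P_x: P_x = 4.

P_x = 4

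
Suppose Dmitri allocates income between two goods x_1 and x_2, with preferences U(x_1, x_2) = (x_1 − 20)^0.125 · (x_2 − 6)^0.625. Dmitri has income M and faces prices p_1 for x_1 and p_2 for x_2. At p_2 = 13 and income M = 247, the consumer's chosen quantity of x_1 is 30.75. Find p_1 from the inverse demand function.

p_1 = 2

Let x_1' = x_1−20, x_2' = x_2−6. MRS = (1/5)·x_2'/x_1' = p_1/p_2.
Substituting into the budget: x_1* = 20 + 1/6·(M − 20·p_1 − 6·p_2)/p_1, and x_2* = 6 + 5/6·(…)/p_2.
Set x_1* = 30.75 in the demand function and solve for p_1: p_1 = 2.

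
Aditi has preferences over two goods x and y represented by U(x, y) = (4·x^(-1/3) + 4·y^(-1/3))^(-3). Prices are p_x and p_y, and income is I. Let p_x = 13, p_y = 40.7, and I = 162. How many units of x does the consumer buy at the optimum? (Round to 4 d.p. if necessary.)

x* = 5.3479

MU_x ∝ 4·x^(-4/3), MU_y ∝ 4·y^(-4/3), so MRS = (y/x)^(4/3) = p_x/p_y.
Solve for the ratio: y/x = [p_x/p_y]^(0.75).
With the ratio pinned down, the budget gives x* = I/(p_x + p_y·(y/x)) and y* = (y/x)·x*.
Numerically y/x = 0.424876, so x* = 162/(13 + 40.7·0.424876) = 5.3479.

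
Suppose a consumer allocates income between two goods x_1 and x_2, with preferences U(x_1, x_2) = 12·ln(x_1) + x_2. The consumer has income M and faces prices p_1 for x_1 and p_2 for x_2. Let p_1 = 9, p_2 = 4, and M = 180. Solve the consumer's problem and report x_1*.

At the given prices: x_1* = 12·4/9 = 5.3333.

x_1* = 5.3333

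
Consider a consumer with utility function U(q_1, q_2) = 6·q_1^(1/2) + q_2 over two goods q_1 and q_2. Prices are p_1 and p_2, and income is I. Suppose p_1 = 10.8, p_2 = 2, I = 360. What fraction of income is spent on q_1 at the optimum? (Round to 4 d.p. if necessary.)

share on q_1 = 0.0093

Set MRS = p_1/p_2: 3·q_1^(−1/2) = p_1/p_2.
Thus q_1* = (3·p_2/p_1)² — independent of I — with the rest of income spent on q_2.
Plugging in: q_1* = (3·2/10.8)² = 0.3086, q_2* = 178.3333.
Expenditure on q_1: 10.8·0.3086 = 3.3333; share = 0.0093.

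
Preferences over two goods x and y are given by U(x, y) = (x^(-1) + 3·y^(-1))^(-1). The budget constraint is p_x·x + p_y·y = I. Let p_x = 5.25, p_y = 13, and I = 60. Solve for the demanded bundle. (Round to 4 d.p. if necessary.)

From the CES first-order condition, (1/3)·(y/x)^(2) = p_x/p_y.
Solve for the ratio: y/x = [3·p_x/p_y]^(0.5).
With the ratio pinned down, the budget gives x* = I/(p_x + p_y·(y/x)) and y* = (y/x)·x*.
Numerically y/x = 1.100699, so x* = 60/(5.25 + 13·1.100699) = 3.0676 and y* = 1.100699·3.0676 = 3.3765.

x* = 3.0676, y* = 3.3765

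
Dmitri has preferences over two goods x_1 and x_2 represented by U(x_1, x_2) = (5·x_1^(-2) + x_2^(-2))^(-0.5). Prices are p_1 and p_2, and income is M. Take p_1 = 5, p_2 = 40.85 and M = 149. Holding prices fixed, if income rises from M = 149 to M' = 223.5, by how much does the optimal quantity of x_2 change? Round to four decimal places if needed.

Δx_2* = 1.2829

With the ratio pinned down, the budget gives x_1* = M/(p_1 + p_2·(x_2/x_1)) and x_2* = (x_2/x_1)·x_1*.
Numerically x_2/x_1 = 0.290359, so x_1* = 149/(5 + 40.85·0.290359) = 8.8369 and x_2* = 0.290359·8.8369 = 2.5659.
At M' = 223.5: x_2* = 3.8488. Change: 3.8488 − 2.5659 = 1.2829.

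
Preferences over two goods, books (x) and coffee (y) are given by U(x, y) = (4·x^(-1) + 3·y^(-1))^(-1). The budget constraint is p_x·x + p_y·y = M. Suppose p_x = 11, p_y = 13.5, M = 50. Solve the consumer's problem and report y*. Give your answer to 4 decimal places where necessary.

y* = 1.8135

From the CES first-order condition, (4/3)·(y/x)^(2) = p_x/p_y.
Solve for the ratio: y/x = [(3/4)·p_x/p_y]^(0.5).
Substitute y = (y/x)·x into the budget: x* = M/(p_x + p_y·(y/x)).
Numerically y/x = 0.781736, so x* = 50/(11 + 13.5·0.781736) = 2.3198 and y* = 0.781736·2.3198 = 1.8135.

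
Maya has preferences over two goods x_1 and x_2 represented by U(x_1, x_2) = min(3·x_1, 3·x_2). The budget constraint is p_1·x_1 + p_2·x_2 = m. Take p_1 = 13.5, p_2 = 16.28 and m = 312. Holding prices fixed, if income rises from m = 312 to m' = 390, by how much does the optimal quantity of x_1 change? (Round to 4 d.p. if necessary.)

Leontief preferences: the optimum is at the kink where x_1/3 = x_2/3, i.e. x_2 = x_1.
Budget: p_1·x_1 + p_2·x_1 = m, so (3·p_1 + 3·p_2)·x_1 = 3·m.
Demand: x_1*(p_1,p_2,m) = 3·m/(3·p_1 + 3·p_2), x_2* = 3·m/(3·p_1 + 3·p_2).
Here 3·13.5 + 3·16.28 = 89.34, giving x_1* = 10.4768.
At m' = 390: x_1* = 13.096. Change: 13.096 − 10.4768 = 2.6192.

Δx_1* = 2.6192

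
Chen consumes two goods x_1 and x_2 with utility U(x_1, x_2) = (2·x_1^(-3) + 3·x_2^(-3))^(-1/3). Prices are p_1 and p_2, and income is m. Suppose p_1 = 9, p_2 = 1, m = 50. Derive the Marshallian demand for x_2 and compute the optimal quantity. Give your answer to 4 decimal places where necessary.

From the CES first-order condition, (2/3)·(x_2/x_1)^(4) = p_1/p_2.
Solve for the ratio: x_2/x_1 = [(3/2)·p_1/p_2]^(0.25).
With the ratio pinned down, the budget gives x_1* = m/(p_1 + p_2·(x_2/x_1)) and x_2* = (x_2/x_1)·x_1*.
Numerically x_2/x_1 = 1.916829, so x_1* = 50/(9 + 1·1.916829) = 4.5801 and x_2* = 1.916829·4.5801 = 8.7792.

x_2* = 8.7792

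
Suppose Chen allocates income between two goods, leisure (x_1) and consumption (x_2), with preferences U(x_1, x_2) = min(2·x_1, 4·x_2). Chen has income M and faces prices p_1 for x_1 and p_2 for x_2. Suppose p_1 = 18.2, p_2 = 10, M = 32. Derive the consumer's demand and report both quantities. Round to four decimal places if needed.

With perfect complements, no substitution: consume in ratio x_1:x_2 = 4:2.
Budget: p_1·x_1 + p_2·(1/2)·x_1 = M, so (4·p_1 + 2·p_2)·x_1 = 4·M.
Demand: x_1*(p_1,p_2,M) = 4·M/(4·p_1 + 2·p_2), x_2* = 2·M/(4·p_1 + 2·p_2).
Here 4·18.2 + 2·10 = 92.8, giving x_1* = 1.3793 and x_2* = 0.6897.

x_1* = 1.3793, x_2* = 0.6897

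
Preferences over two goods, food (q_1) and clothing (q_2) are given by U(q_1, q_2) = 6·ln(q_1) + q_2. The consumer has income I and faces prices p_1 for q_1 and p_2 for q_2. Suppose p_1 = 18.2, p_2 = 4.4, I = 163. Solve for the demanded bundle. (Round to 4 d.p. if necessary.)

So q_1*(p_1,p_2) = 6·p_2/p_1, independent of income; and q_2* = (I − 6·p_2)/p_2.
At the given prices: q_1* = 6·4.4/18.2 = 1.4505, and q_2* = 31.0455.

q_1* = 1.4505, q_2* = 31.0455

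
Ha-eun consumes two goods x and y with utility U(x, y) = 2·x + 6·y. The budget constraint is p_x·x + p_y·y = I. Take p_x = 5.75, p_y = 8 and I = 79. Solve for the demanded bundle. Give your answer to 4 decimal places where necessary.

Perfect substitutes: compare marginal utility per dollar. 2/p_x vs 6/p_y → 0.3478 vs 0.75.
y gives more utility per dollar, so spend all income on y: y* = I/p_y, x* = 0.
Numerically: x* = 0, y* = 9.875.

x* = 0, y* = 9.875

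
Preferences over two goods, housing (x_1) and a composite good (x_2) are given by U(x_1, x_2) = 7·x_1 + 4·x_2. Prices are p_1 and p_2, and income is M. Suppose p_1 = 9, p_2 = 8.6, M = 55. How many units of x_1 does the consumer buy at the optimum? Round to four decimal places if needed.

x_1* = 6.1111

Perfect substitutes: compare marginal utility per dollar. 7/p_1 vs 4/p_2 → 0.7778 vs 0.4651.
x_1 gives more utility per dollar, so spend all income on x_1: x_1* = M/p_1, x_2* = 0.
Numerically: x_1* = 6.1111, x_2* = 0.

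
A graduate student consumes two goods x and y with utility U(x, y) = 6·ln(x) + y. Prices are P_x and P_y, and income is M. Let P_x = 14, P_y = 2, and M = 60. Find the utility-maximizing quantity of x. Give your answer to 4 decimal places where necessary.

x* = 0.8571

Set MRS = P_x/P_y: (6/x)/1 = P_x/P_y.
So x*(P_x,P_y) = 6·P_y/P_x, independent of income; and y* = (M − 6·P_y)/P_y.
At the given prices: x* = 6·2/14 = 0.8571.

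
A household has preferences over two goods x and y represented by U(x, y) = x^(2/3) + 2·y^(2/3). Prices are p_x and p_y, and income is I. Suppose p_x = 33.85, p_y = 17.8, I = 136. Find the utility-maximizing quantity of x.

From the CES first-order condition, (1/2)·(y/x)^(1/3) = p_x/p_y.
Solve for the ratio: y/x = [2·p_x/p_y]^(3).
With the ratio pinned down, the budget gives x* = I/(p_x + p_y·(y/x)) and y* = (y/x)·x*.
Numerically y/x = 55.018152, so x* = 136/(33.85 + 17.8·55.018152) = 0.1342.

x* = 0.1342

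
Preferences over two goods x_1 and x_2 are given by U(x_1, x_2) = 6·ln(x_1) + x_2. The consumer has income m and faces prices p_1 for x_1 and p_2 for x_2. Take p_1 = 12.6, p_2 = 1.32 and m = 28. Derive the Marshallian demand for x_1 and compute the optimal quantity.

x_1* = 0.6286

MU_x_1 = 6/x_1, MU_x_2 = 1. Tangency: 6/x_1 = p_1/p_2.
So x_1*(p_1,p_2) = 6·p_2/p_1, independent of income; and x_2* = (m − 6·p_2)/p_2.
At the given prices: x_1* = 6·1.32/12.6 = 0.6286.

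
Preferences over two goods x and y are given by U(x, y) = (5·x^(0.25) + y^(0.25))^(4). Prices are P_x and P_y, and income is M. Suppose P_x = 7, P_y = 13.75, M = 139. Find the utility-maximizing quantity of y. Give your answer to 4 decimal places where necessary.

y* = 0.8635

From the CES first-order condition, 5·(y/x)^(0.75) = P_x/P_y.
Hence y/x = ((1/5)·P_x/P_y)^(1/(0.75)), i.e. raised to the 4/3 power.
With the ratio pinned down, the budget gives x* = M/(P_x + P_y·(y/x)) and y* = (y/x)·x*.
Numerically y/x = 0.047545, so x* = 139/(7 + 13.75·0.047545) = 18.1611 and y* = 0.047545·18.1611 = 0.8635.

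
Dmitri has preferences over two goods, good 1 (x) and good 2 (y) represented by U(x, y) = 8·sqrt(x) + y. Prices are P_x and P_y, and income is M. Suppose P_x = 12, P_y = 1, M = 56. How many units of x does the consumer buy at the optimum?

MU_x = 4/√x, MU_y = 1. Tangency: 4/√x = P_x/P_y.
Solve: √x = 4·P_y/P_x, so x*(P_x,P_y) = (4·P_y/P_x)², and y* = (M − P_x·x*)/P_y.
Plugging in: x* = (4·1/12)² = 0.1111.

x* = 0.1111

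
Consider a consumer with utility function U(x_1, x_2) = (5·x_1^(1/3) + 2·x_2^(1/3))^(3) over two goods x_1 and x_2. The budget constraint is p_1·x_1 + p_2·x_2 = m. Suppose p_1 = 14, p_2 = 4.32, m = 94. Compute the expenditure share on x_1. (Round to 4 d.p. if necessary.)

MU_x_1 ∝ 5·x_1^(-2/3), MU_x_2 ∝ 2·x_2^(-2/3), so MRS = (5/2)·(x_2/x_1)^(2/3) = p_1/p_2.
Solve for the ratio: x_2/x_1 = [(2/5)·p_1/p_2]^(1.5).
Substitute x_2 = (x_2/x_1)·x_1 into the budget: x_1* = m/(p_1 + p_2·(x_2/x_1)).
Numerically x_2/x_1 = 1.475898, so x_1* = 94/(14 + 4.32·1.475898) = 4.6133 and x_2* = 1.475898·4.6133 = 6.8088.
Expenditure on x_1: 14·4.6133 = 64.5862; share = 0.6871.

share on x_1 = 0.6871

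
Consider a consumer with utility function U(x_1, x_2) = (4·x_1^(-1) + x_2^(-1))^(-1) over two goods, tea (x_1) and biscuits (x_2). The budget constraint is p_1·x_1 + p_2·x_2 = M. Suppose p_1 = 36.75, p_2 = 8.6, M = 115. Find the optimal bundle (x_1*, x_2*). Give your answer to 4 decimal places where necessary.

MU_x_1 ∝ 4·x_1^(-2), MU_x_2 ∝ x_2^(-2), so MRS = 4·(x_2/x_1)^(2) = p_1/p_2.
Hence x_2/x_1 = ((1/4)·p_1/p_2)^(1/(2)), i.e. raised to the 0.5 power.
Substitute x_2 = (x_2/x_1)·x_1 into the budget: x_1* = M/(p_1 + p_2·(x_2/x_1)).
Numerically x_2/x_1 = 1.033593, so x_1* = 115/(36.75 + 8.6·1.033593) = 2.5198 and x_2* = 1.033593·2.5198 = 2.6044.

x_1* = 2.5198, x_2* = 2.6044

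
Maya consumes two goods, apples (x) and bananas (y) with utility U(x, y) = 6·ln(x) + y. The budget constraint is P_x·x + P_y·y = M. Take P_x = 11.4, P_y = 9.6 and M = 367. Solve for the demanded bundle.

So x*(P_x,P_y) = 6·P_y/P_x, independent of income; and y* = (M − 6·P_y)/P_y.
At the given prices: x* = 6·9.6/11.4 = 5.0526, and y* = 32.2292.

x* = 5.0526, y* = 32.2292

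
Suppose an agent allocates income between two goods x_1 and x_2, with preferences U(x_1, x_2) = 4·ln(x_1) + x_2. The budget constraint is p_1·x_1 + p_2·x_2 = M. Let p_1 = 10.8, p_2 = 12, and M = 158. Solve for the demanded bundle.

Set MRS = p_1/p_2: (4/x_1)/1 = p_1/p_2.
So x_1*(p_1,p_2) = 4·p_2/p_1, independent of income; and x_2* = (M − 4·p_2)/p_2.
At the given prices: x_1* = 4·12/10.8 = 4.4444, and x_2* = 9.1667.

x_1* = 4.4444, x_2* = 9.1667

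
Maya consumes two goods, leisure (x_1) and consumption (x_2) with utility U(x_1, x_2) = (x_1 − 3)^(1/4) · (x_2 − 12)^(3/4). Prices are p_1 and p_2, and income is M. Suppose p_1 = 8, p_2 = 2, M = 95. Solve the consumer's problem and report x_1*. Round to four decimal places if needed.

MRS = (1/3)·(x_2−12)/(x_1−3). Tangency with p_1/p_2 gives x_2−12 = 3·(p_1/p_2)·(x_1−3).
After buying the subsistence bundle (3, 12), a share 0.25 of the remaining income goes to x_1: x_1* = 3 + 0.25·(M − 3p_1 − 12p_2)/p_1.
Discretionary income = 95 − 3·8 − 12·2 = 47; x_1* = 3 + 0.25·47/8 = 4.4688.

x_1* = 4.4688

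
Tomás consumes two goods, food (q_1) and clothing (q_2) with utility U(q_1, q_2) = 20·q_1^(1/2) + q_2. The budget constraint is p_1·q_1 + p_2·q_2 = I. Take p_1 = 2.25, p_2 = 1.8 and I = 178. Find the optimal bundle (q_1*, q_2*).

q_1* = 64, q_2* = 18.8889

MU_q_1 = 10/√q_1, MU_q_2 = 1. Tangency: 10/√q_1 = p_1/p_2.
Thus q_1* = (10·p_2/p_1)² — independent of I — with the rest of income spent on q_2.
Plugging in: q_1* = (10·1.8/2.25)² = 64, q_2* = 18.8889.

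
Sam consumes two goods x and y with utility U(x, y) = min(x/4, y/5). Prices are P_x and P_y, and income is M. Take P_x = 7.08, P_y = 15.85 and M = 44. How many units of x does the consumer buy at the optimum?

x* = 1.6361

Leontief preferences: the optimum is at the kink where x/4 = y/5, i.e. y = (5/4)·x.
Budget: P_x·x + P_y·(5/4)·x = M, so (4·P_x + 5·P_y)·x = 4·M.
Demand: x*(P_x,P_y,M) = 4·M/(4·P_x + 5·P_y), y* = 5·M/(4·P_x + 5·P_y).
Here 4·7.08 + 5·15.85 = 107.57, giving x* = 1.6361.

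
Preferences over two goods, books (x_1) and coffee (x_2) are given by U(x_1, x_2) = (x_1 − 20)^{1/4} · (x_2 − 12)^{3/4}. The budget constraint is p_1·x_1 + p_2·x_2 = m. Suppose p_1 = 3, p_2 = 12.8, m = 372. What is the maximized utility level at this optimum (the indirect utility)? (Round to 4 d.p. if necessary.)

Substituting into the budget: x_1* = 20 + 0.25·(m − 20·p_1 − 12·p_2)/p_1, and x_2* = 12 + 0.75·(…)/p_2.
Discretionary income = 372 − 20·3 − 12·12.8 = 158.4; x_1* = 20 + 0.25·158.4/3 = 33.2; x_2* = 12 + 0.75·158.4/12.8 = 21.2812.
Utility at the optimum: U(33.2, 21.2812) = 10.1356.

V = 10.1356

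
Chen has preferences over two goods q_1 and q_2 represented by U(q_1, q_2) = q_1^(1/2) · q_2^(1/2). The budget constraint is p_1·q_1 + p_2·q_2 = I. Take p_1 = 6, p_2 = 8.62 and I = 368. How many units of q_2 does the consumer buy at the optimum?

Tangency: MRS = q_2/q_1 = p_1/p_2.
So 0.5·p_2·q_2 = 0.5·p_1·q_1; combined with the budget, a share 0.5 of income goes to q_1.
Demand: q_1*(p_1,p_2,I) = 0.5·I/p_1 and q_2* = 0.5·I/p_2.
At p_1=6, p_2=8.62, I=368: q_2* = 0.5·368/8.62 = 21.3457.

q_2* = 21.3457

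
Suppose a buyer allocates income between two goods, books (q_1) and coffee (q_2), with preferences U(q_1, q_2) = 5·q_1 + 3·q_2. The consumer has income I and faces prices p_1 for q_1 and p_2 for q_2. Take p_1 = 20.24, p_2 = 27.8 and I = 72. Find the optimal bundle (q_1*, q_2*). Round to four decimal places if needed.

Linear utility — the consumer picks whichever good has higher MU/price: 5/20.24 = 0.247 vs 3/27.8 = 0.1079.
q_1 gives more utility per dollar, so spend all income on q_1: q_1* = I/p_1, q_2* = 0.
Numerically: q_1* = 3.5573, q_2* = 0.

q_1* = 3.5573, q_2* = 0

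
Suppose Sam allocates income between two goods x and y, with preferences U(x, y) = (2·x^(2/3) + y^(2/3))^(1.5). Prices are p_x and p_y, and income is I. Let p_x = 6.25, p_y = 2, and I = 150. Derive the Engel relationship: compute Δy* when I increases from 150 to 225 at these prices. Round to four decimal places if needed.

With the ratio pinned down, the budget gives x* = I/(p_x + p_y·(y/x)) and y* = (y/x)·x*.
Numerically y/x = 3.814697, so x* = 150/(6.25 + 2·3.814697) = 10.8074 and y* = 3.814697·10.8074 = 41.2269.
At I' = 225: y* = 61.8404. Change: 61.8404 − 41.2269 = 20.6135.

Δy* = 20.6135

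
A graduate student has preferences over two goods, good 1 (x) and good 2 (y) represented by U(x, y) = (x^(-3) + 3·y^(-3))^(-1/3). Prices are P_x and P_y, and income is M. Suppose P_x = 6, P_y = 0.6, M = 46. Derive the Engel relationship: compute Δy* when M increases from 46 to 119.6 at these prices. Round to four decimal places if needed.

Δy* = 23.2637

MRS = MU_x/MU_y = (1/3)·(y/x)^(4). Set equal to P_x/P_y.
Hence y/x = (3·P_x/P_y)^(1/(4)), i.e. raised to the 0.25 power.
Substitute y = (y/x)·x into the budget: x* = M/(P_x + P_y·(y/x)).
Numerically y/x = 2.340347, so x* = 46/(6 + 0.6·2.340347) = 6.2127 and y* = 2.340347·6.2127 = 14.5398.
At M' = 119.6: y* = 37.8036. Change: 37.8036 − 14.5398 = 23.2637.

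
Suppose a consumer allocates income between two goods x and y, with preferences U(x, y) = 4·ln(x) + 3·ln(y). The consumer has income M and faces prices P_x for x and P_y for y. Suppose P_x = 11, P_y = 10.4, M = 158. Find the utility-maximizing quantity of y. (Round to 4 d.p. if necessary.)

Tangency: MRS = (4/3)·y/x = P_x/P_y.
Rearranging, P_y·y = (3/4)·P_x·x. Substituting into the budget gives P_x·x·(1 + (3/4)) = M.
Demand: x*(P_x,P_y,M) = 4/7·M/P_x and y* = 3/7·M/P_y.
At P_x=11, P_y=10.4, M=158: y* = 3/7·158/10.4 = 6.511.

y* = 6.511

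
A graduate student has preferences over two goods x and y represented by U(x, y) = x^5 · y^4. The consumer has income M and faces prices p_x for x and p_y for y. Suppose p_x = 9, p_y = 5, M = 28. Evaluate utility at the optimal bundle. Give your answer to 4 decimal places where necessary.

V = 591.8847

MU_x/MU_y = (5·y)/(4·x); tangency sets this equal to p_x/p_y.
Rearranging, p_y·y = (4/5)·p_x·x. Substituting into the budget gives p_x·x·(1 + (4/5)) = M.
Demand: x*(p_x,p_y,M) = 5/9·M/p_x and y* = 4/9·M/p_y.
At p_x=9, p_y=5, M=28: x* = 5/9·28/9 = 1.7284, y* = 2.4889.
Utility at the optimum: U(1.7284, 2.4889) = 591.8847.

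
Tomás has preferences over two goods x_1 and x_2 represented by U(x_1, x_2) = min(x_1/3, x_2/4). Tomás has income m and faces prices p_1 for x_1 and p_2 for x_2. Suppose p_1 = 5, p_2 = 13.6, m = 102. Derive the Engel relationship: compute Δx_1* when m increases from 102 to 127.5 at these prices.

Leontief preferences: the optimum is at the kink where x_1/3 = x_2/4, i.e. x_2 = (4/3)·x_1.
Budget: p_1·x_1 + p_2·(4/3)·x_1 = m, so (3·p_1 + 4·p_2)·x_1 = 3·m.
Demand: x_1*(p_1,p_2,m) = 3·m/(3·p_1 + 4·p_2), x_2* = 4·m/(3·p_1 + 4·p_2).
Here 3·5 + 4·13.6 = 69.4, giving x_1* = 4.4092.
At m' = 127.5: x_1* = 5.5115. Change: 5.5115 − 4.4092 = 1.1023.

Δx_1* = 1.1023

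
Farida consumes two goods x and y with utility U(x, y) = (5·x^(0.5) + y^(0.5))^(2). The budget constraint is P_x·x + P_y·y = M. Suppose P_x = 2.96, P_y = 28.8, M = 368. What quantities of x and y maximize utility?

x* = 123.8153, y* = 0.0523

From the CES first-order condition, 5·(y/x)^(0.5) = P_x/P_y.
Solve for the ratio: y/x = [(1/5)·P_x/P_y]^(2).
With the ratio pinned down, the budget gives x* = M/(P_x + P_y·(y/x)) and y* = (y/x)·x*.
Numerically y/x = 0.000423, so x* = 368/(2.96 + 28.8·0.000423) = 123.8153 and y* = 0.000423·123.8153 = 0.0523.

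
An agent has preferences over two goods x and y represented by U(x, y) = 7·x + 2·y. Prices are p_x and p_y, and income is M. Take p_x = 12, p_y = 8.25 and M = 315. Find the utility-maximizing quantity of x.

x* = 26.25

Numerically: x* = 26.25, y* = 0.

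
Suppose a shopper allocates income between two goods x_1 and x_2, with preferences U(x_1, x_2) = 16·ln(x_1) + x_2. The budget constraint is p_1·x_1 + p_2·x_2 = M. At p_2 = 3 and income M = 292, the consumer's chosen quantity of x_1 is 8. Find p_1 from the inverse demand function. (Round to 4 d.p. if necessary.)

p_1 = 6

MU_x_1 = 16/x_1, MU_x_2 = 1. Tangency: 16/x_1 = p_1/p_2.
So x_1*(p_1,p_2) = 16·p_2/p_1, independent of income; and x_2* = (M − 16·p_2)/p_2.
Set x_1* = 8 in the demand function and solve for p_1: p_1 = 6.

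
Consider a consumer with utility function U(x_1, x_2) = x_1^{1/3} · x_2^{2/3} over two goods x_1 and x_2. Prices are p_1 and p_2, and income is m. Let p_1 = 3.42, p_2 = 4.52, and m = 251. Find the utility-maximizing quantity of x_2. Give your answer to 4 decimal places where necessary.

x_2* = 37.0206

At p_1=3.42, p_2=4.52, m=251: x_2* = 2/3·251/4.52 = 37.0206.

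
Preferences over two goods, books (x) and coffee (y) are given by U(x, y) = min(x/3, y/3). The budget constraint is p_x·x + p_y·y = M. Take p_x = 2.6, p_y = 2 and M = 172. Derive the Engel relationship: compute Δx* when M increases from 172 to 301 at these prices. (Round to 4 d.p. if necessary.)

Demand: x*(p_x,p_y,M) = 3·M/(3·p_x + 3·p_y), y* = 3·M/(3·p_x + 3·p_y).
Here 3·2.6 + 3·2 = 13.8, giving x* = 37.3913.
At M' = 301: x* = 65.4348. Change: 65.4348 − 37.3913 = 28.0435.

Δx* = 28.0435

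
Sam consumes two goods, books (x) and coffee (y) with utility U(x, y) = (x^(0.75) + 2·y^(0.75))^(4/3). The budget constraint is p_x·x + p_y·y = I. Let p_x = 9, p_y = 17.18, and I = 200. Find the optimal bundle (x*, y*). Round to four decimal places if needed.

x* = 6.7335, y* = 8.114

MRS = MU_x/MU_y = (1/2)·(y/x)^(0.25). Set equal to p_x/p_y.
Hence y/x = (2·p_x/p_y)^(1/(0.25)), i.e. raised to the 4 power.
Substitute y = (y/x)·x into the budget: x* = I/(p_x + p_y·(y/x)).
Numerically y/x = 1.205029, so x* = 200/(9 + 17.18·1.205029) = 6.7335 and y* = 1.205029·6.7335 = 8.114.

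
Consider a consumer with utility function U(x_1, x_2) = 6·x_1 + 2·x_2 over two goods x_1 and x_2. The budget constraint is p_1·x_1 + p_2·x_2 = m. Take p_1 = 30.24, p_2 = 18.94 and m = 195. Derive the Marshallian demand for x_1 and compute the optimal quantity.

x_1 gives more utility per dollar, so spend all income on x_1: x_1* = m/p_1, x_2* = 0.
Numerically: x_1* = 6.4484, x_2* = 0.

x_1* = 6.4484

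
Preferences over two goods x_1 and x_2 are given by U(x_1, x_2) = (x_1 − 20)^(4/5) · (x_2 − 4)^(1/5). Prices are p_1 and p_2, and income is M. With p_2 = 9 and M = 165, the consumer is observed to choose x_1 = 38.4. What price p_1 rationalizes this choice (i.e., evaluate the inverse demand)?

MRS = 4·(x_2−4)/(x_1−20). Tangency with p_1/p_2 gives x_2−4 = (1/4)·(p_1/p_2)·(x_1−20).
After buying the subsistence bundle (20, 4), a share 0.8 of the remaining income goes to x_1: x_1* = 20 + 0.8·(M − 20p_1 − 4p_2)/p_1.
Set x_1* = 38.4 in the demand function and solve for p_1: p_1 = 3.

p_1 = 3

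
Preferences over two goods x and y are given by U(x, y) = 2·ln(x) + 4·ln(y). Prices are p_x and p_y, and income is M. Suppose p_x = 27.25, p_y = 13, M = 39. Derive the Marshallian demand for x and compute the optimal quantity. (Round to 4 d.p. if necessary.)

The MRS is (1/2)·y/x. Set MRS = p_x/p_y.
So 2·p_y·y = 4·p_x·x; combined with the budget, a share 1/3 of income goes to x.
Demand: x*(p_x,p_y,M) = 1/3·M/p_x and y* = 2/3·M/p_y.
At p_x=27.25, p_y=13, M=39: x* = 1/3·39/27.25 = 0.4771.

x* = 0.4771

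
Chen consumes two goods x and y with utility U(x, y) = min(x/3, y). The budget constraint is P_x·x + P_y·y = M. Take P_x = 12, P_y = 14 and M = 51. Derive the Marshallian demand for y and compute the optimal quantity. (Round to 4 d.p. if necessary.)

Here 3·12 + 14 = 50, giving y* = 1.02.

y* = 1.02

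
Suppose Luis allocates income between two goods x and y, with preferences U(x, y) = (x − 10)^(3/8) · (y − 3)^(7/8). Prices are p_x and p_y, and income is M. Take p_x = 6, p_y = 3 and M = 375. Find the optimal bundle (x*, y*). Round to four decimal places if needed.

x* = 25.3, y* = 74.4

Let x' = x−10, y' = y−3. MRS = (3/7)·y'/x' = p_x/p_y.
Substituting into the budget: x* = 10 + 0.3·(M − 10·p_x − 3·p_y)/p_x, and y* = 3 + 0.7·(…)/p_y.
Discretionary income = 375 − 10·6 − 3·3 = 306; x* = 10 + 0.3·306/6 = 25.3; y* = 3 + 0.7·306/3 = 74.4.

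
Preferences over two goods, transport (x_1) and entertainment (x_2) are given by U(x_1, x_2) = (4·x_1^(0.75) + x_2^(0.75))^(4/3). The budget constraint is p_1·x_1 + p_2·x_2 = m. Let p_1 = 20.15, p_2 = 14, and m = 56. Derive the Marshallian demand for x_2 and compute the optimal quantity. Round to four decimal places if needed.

x_2* = 0.0461

From the CES first-order condition, 4·(x_2/x_1)^(0.25) = p_1/p_2.
Hence x_2/x_1 = ((1/4)·p_1/p_2)^(1/(0.25)), i.e. raised to the 4 power.
Substitute x_2 = (x_2/x_1)·x_1 into the budget: x_1* = m/(p_1 + p_2·(x_2/x_1)).
Numerically x_2/x_1 = 0.016763, so x_1* = 56/(20.15 + 14·0.016763) = 2.7472 and x_2* = 0.016763·2.7472 = 0.0461.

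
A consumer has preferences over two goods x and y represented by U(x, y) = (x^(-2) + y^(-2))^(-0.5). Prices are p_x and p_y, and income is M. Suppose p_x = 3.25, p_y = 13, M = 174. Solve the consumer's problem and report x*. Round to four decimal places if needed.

x* = 15.2105

MRS = MU_x/MU_y = (y/x)^(3). Set equal to p_x/p_y.
Solve for the ratio: y/x = [p_x/p_y]^(1/3).
Substitute y = (y/x)·x into the budget: x* = M/(p_x + p_y·(y/x)).
Numerically y/x = 0.629961, so x* = 174/(3.25 + 13·0.629961) = 15.2105.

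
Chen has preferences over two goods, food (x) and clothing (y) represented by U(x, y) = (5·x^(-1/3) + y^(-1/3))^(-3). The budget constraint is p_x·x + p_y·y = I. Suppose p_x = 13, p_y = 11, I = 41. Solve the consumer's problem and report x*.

MRS = MU_x/MU_y = 5·(y/x)^(4/3). Set equal to p_x/p_y.
Solve for the ratio: y/x = [(1/5)·p_x/p_y]^(0.75).
With the ratio pinned down, the budget gives x* = I/(p_x + p_y·(y/x)) and y* = (y/x)·x*.
Numerically y/x = 0.338989, so x* = 41/(13 + 11·0.338989) = 2.4509.

x* = 2.4509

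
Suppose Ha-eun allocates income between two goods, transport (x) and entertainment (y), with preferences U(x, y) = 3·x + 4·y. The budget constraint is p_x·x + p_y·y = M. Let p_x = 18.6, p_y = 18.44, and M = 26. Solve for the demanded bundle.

Linear utility — the consumer picks whichever good has higher MU/price: 3/18.6 = 0.1613 vs 4/18.44 = 0.2169.
y gives more utility per dollar, so spend all income on y: y* = M/p_y, x* = 0.
Numerically: x* = 0, y* = 1.41.

x* = 0, y* = 1.41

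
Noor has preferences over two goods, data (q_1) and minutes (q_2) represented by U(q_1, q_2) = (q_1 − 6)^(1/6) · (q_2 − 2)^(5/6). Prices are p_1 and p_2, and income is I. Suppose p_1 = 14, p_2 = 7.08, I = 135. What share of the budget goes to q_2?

share on q_2 = 0.3323

Discretionary income = 135 − 6·14 − 2·7.08 = 36.84; q_1* = 6 + 1/6·36.84/14 = 6.4386; q_2* = 2 + 5/6·36.84/7.08 = 6.3362.
Expenditure on q_2: 7.08·6.3362 = 44.86; share = 0.3323.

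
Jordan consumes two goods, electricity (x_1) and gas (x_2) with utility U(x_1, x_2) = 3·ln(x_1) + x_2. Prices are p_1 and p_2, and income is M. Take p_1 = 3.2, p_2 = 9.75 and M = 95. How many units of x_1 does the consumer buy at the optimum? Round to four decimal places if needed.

x_1* = 9.1406

Set MRS = p_1/p_2: (3/x_1)/1 = p_1/p_2.
So x_1*(p_1,p_2) = 3·p_2/p_1, independent of income; and x_2* = (M − 3·p_2)/p_2.
At the given prices: x_1* = 3·9.75/3.2 = 9.1406.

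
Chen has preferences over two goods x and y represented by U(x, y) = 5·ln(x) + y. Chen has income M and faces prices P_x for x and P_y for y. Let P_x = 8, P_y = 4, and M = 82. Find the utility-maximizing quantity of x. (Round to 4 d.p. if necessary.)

x* = 2.5

Set MRS = P_x/P_y: (5/x)/1 = P_x/P_y.
So x*(P_x,P_y) = 5·P_y/P_x, independent of income; and y* = (M − 5·P_y)/P_y.
At the given prices: x* = 5·4/8 = 2.5.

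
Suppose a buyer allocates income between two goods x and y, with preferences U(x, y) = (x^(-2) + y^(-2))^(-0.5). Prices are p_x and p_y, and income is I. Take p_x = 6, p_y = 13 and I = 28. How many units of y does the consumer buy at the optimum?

MRS = MU_x/MU_y = (y/x)^(3). Set equal to p_x/p_y.
Hence y/x = (p_x/p_y)^(1/(3)), i.e. raised to the 1/3 power.
Substitute y = (y/x)·x into the budget: x* = I/(p_x + p_y·(y/x)).
Numerically y/x = 0.772804, so x* = 28/(6 + 13·0.772804) = 1.7449 and y* = 0.772804·1.7449 = 1.3485.

y* = 1.3485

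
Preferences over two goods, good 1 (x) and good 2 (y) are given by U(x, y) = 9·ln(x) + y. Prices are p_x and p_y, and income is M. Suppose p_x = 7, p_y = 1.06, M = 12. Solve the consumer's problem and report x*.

So x*(p_x,p_y) = 9·p_y/p_x, independent of income; and y* = (M − 9·p_y)/p_y.
At the given prices: x* = 9·1.06/7 = 1.3629.

x* = 1.3629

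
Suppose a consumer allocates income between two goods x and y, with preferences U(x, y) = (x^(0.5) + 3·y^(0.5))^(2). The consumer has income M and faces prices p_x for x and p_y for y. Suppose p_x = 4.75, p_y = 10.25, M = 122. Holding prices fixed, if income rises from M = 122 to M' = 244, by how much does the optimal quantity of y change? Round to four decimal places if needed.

MRS = MU_x/MU_y = (1/3)·(y/x)^(0.5). Set equal to p_x/p_y.
Hence y/x = (3·p_x/p_y)^(1/(0.5)), i.e. raised to the 2 power.
With the ratio pinned down, the budget gives x* = M/(p_x + p_y·(y/x)) and y* = (y/x)·x*.
Numerically y/x = 1.932778, so x* = 122/(4.75 + 10.25·1.932778) = 4.9672 and y* = 1.932778·4.9672 = 9.6006.
At M' = 244: y* = 19.2011. Change: 19.2011 − 9.6006 = 9.6006.

Δy* = 9.6006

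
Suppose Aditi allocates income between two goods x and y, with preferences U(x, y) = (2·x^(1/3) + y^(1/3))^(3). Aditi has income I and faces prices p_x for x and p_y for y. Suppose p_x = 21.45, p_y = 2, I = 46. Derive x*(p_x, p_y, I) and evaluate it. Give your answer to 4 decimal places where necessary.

MRS = MU_x/MU_y = 2·(y/x)^(2/3). Set equal to p_x/p_y.
Solve for the ratio: y/x = [(1/2)·p_x/p_y]^(1.5).
With the ratio pinned down, the budget gives x* = I/(p_x + p_y·(y/x)) and y* = (y/x)·x*.
Numerically y/x = 12.41798, so x* = 46/(21.45 + 2·12.41798) = 0.9938.

x* = 0.9938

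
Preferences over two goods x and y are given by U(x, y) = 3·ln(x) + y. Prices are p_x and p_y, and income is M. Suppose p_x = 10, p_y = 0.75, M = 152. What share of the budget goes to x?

MU_x = 3/x, MU_y = 1. Tangency: 3/x = p_x/p_y.
So x*(p_x,p_y) = 3·p_y/p_x, independent of income; and y* = (M − 3·p_y)/p_y.
At the given prices: x* = 3·0.75/10 = 0.225, and y* = 199.6667.
Expenditure on x: 10·0.225 = 2.25; share = 0.0148.

share on x = 0.0148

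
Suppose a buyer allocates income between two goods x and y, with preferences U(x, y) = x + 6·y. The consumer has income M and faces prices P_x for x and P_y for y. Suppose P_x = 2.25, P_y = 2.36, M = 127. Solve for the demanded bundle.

Perfect substitutes: compare marginal utility per dollar. 1/P_x vs 6/P_y → 0.4444 vs 2.5424.
y gives more utility per dollar, so spend all income on y: y* = M/P_y, x* = 0.
Numerically: x* = 0, y* = 53.8136.

x* = 0, y* = 53.8136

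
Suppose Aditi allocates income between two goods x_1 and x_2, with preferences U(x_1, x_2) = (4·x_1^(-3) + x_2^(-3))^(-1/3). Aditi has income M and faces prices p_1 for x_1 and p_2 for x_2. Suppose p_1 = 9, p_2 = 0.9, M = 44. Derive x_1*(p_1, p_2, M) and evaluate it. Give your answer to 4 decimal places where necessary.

x_1* = 4.3428

MRS = MU_x_1/MU_x_2 = 4·(x_2/x_1)^(4). Set equal to p_1/p_2.
Solve for the ratio: x_2/x_1 = [(1/4)·p_1/p_2]^(0.25).
Substitute x_2 = (x_2/x_1)·x_1 into the budget: x_1* = M/(p_1 + p_2·(x_2/x_1)).
Numerically x_2/x_1 = 1.257433, so x_1* = 44/(9 + 0.9·1.257433) = 4.3428.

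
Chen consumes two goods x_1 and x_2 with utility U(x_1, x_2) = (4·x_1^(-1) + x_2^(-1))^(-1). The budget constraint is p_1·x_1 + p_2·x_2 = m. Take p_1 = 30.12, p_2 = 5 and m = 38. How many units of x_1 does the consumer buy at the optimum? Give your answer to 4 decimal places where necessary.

x_1* = 1.0481

From the CES first-order condition, 4·(x_2/x_1)^(2) = p_1/p_2.
Solve for the ratio: x_2/x_1 = [(1/4)·p_1/p_2]^(0.5).
Substitute x_2 = (x_2/x_1)·x_1 into the budget: x_1* = m/(p_1 + p_2·(x_2/x_1)).
Numerically x_2/x_1 = 1.227192, so x_1* = 38/(30.12 + 5·1.227192) = 1.0481.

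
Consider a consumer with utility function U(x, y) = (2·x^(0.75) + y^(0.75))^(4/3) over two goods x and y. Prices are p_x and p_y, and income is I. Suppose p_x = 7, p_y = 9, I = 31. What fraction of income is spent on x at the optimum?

share on x = 0.9714

From the CES first-order condition, 2·(y/x)^(0.25) = p_x/p_y.
Solve for the ratio: y/x = [(1/2)·p_x/p_y]^(4).
With the ratio pinned down, the budget gives x* = I/(p_x + p_y·(y/x)) and y* = (y/x)·x*.
Numerically y/x = 0.022872, so x* = 31/(7 + 9·0.022872) = 4.3021 and y* = 0.022872·4.3021 = 0.0984.
Expenditure on x: 7·4.3021 = 30.1144; share = 0.9714.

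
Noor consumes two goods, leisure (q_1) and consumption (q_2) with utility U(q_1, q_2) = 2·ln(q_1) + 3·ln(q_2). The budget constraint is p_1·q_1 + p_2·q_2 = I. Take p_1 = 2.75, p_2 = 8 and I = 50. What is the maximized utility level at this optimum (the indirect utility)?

MU_q_1/MU_q_2 = (2·q_2)/(3·q_1); tangency sets this equal to p_1/p_2.
Rearranging, p_2·q_2 = (3/2)·p_1·q_1. Substituting into the budget gives p_1·q_1·(1 + (3/2)) = I.
Demand: q_1*(p_1,p_2,I) = 0.4·I/p_1 and q_2* = 0.6·I/p_2.
At p_1=2.75, p_2=8, I=50: q_1* = 0.4·50/2.75 = 7.2727, q_2* = 3.75.
Utility at the optimum: U(7.2727, 3.75) = 7.9335.

V = 7.9335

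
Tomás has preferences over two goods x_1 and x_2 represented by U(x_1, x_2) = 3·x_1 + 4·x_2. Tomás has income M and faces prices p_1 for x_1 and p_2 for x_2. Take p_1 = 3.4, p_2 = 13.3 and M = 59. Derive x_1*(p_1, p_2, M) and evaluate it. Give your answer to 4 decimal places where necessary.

Linear utility — the consumer picks whichever good has higher MU/price: 3/3.4 = 0.8824 vs 4/13.3 = 0.3008.
x_1 gives more utility per dollar, so spend all income on x_1: x_1* = M/p_1, x_2* = 0.
Numerically: x_1* = 17.3529, x_2* = 0.

x_1* = 17.3529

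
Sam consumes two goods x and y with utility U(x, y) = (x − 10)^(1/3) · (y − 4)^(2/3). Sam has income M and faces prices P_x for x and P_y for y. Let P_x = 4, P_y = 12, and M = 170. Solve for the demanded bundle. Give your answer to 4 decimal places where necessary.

x* = 16.8333, y* = 8.5556

After buying the subsistence bundle (10, 4), a share 1/3 of the remaining income goes to x: x* = 10 + 1/3·(M − 10P_x − 4P_y)/P_x.
Discretionary income = 170 − 10·4 − 4·12 = 82; x* = 10 + 1/3·82/4 = 16.8333; y* = 4 + 2/3·82/12 = 8.5556.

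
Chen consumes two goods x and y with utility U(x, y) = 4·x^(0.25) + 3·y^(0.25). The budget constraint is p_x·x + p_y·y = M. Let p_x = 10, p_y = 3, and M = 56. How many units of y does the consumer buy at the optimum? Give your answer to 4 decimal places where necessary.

From the CES first-order condition, (4/3)·(y/x)^(0.75) = p_x/p_y.
Solve for the ratio: y/x = [(3/4)·p_x/p_y]^(4/3).
With the ratio pinned down, the budget gives x* = M/(p_x + p_y·(y/x)) and y* = (y/x)·x*.
Numerically y/x = 3.393022, so x* = 56/(10 + 3·3.393022) = 2.7752 and y* = 3.393022·2.7752 = 9.4162.

y* = 9.4162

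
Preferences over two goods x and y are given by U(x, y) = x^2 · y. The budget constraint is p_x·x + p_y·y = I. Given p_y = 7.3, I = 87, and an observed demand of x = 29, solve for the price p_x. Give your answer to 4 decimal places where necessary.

The MRS is 2·y/x. Set MRS = p_x/p_y.
So 2·p_y·y = p_x·x; combined with the budget, a share 2/3 of income goes to x.
Demand: x*(p_x,p_y,I) = 2/3·I/p_x and y* = 1/3·I/p_y.
Set x* = 29 in the demand function and solve for p_x: p_x = 2.

p_x = 2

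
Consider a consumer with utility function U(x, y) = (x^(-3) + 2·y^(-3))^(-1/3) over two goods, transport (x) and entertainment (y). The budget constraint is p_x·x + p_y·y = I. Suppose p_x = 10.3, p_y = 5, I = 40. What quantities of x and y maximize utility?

x* = 2.2957, y* = 3.2708

From the CES first-order condition, (1/2)·(y/x)^(4) = p_x/p_y.
Hence y/x = (2·p_x/p_y)^(1/(4)), i.e. raised to the 0.25 power.
Substitute y = (y/x)·x into the budget: x* = I/(p_x + p_y·(y/x)).
Numerically y/x = 1.424703, so x* = 40/(10.3 + 5·1.424703) = 2.2957 and y* = 1.424703·2.2957 = 3.2708.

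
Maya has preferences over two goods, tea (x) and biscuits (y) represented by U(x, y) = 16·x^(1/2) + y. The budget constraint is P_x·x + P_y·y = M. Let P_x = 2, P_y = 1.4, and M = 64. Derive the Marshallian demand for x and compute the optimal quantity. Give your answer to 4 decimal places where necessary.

x* = 31.36

Solve: √x = 8·P_y/P_x, so x*(P_x,P_y) = (8·P_y/P_x)², and y* = (M − P_x·x*)/P_y.
Plugging in: x* = (8·1.4/2)² = 31.36.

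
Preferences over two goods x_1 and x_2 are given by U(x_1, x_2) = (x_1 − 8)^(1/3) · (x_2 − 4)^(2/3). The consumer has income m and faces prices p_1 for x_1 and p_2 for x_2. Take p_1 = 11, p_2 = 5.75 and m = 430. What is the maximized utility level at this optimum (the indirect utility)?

MRS = (1/2)·(x_2−4)/(x_1−8). Tangency with p_1/p_2 gives x_2−4 = 2·(p_1/p_2)·(x_1−8).
Substituting into the budget: x_1* = 8 + 1/3·(m − 8·p_1 − 4·p_2)/p_1, and x_2* = 4 + 2/3·(…)/p_2.
Discretionary income = 430 − 8·11 − 4·5.75 = 319; x_1* = 8 + 1/3·319/11 = 17.6667; x_2* = 4 + 2/3·319/5.75 = 40.9855.
Utility at the optimum: U(17.6667, 40.9855) = 23.6472.

V = 23.6472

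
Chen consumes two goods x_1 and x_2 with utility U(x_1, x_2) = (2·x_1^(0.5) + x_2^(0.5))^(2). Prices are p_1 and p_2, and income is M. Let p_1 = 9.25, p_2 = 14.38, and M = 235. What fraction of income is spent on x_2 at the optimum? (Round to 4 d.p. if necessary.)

share on x_2 = 0.1385

MU_x_1 ∝ 2·x_1^(-0.5), MU_x_2 ∝ x_2^(-0.5), so MRS = 2·(x_2/x_1)^(0.5) = p_1/p_2.
Hence x_2/x_1 = ((1/2)·p_1/p_2)^(1/(0.5)), i.e. raised to the 2 power.
Substitute x_2 = (x_2/x_1)·x_1 into the budget: x_1* = M/(p_1 + p_2·(x_2/x_1)).
Numerically x_2/x_1 = 0.103444, so x_1* = 235/(9.25 + 14.38·0.103444) = 21.8859 and x_2* = 0.103444·21.8859 = 2.264.
Expenditure on x_2: 14.38·2.264 = 32.5558; share = 0.1385.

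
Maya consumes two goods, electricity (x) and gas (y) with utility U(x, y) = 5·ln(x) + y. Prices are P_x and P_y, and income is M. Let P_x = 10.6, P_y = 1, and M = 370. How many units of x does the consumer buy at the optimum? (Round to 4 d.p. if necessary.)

x* = 0.4717

Set MRS = P_x/P_y: (5/x)/1 = P_x/P_y.
So x*(P_x,P_y) = 5·P_y/P_x, independent of income; and y* = (M − 5·P_y)/P_y.
At the given prices: x* = 5·1/10.6 = 0.4717.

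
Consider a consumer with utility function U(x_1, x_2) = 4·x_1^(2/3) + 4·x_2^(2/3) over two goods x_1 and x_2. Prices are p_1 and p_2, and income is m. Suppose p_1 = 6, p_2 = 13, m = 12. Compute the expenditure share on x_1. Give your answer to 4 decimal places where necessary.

From the CES first-order condition, (x_2/x_1)^(1/3) = p_1/p_2.
Hence x_2/x_1 = (p_1/p_2)^(1/(1/3)), i.e. raised to the 3 power.
With the ratio pinned down, the budget gives x_1* = m/(p_1 + p_2·(x_2/x_1)) and x_2* = (x_2/x_1)·x_1*.
Numerically x_2/x_1 = 0.098316, so x_1* = 12/(6 + 13·0.098316) = 1.6488 and x_2* = 0.098316·1.6488 = 0.1621.
Expenditure on x_1: 6·1.6488 = 9.8927; share = 0.8244.

share on x_1 = 0.8244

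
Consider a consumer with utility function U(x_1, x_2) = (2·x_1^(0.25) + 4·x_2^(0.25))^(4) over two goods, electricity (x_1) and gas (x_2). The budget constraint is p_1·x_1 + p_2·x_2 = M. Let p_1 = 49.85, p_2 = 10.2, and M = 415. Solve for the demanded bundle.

x_1* = 1.5778, x_2* = 32.975

MU_x_1 ∝ 2·x_1^(-0.75), MU_x_2 ∝ 4·x_2^(-0.75), so MRS = (1/2)·(x_2/x_1)^(0.75) = p_1/p_2.
Hence x_2/x_1 = (2·p_1/p_2)^(1/(0.75)), i.e. raised to the 4/3 power.
Substitute x_2 = (x_2/x_1)·x_1 into the budget: x_1* = M/(p_1 + p_2·(x_2/x_1)).
Numerically x_2/x_1 = 20.899055, so x_1* = 415/(49.85 + 10.2·20.899055) = 1.5778 and x_2* = 20.899055·1.5778 = 32.975.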